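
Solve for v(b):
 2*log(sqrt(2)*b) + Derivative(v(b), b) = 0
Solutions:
 v(b) = C1 - 2*b*log(b) - b*log(2) + 2*b


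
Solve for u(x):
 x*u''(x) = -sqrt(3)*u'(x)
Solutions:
 u(x) = C1 + C2*x^(1 - sqrt(3))


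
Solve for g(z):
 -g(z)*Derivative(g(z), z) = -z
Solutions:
 g(z) = -sqrt(C1 + z^2)
 g(z) = sqrt(C1 + z^2)


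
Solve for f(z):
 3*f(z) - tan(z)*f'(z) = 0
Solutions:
 f(z) = C1*sin(z)^3


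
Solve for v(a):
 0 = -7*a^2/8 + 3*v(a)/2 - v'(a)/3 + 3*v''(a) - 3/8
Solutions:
 v(a) = 7*a^2/12 + 7*a/27 + (C1*sin(sqrt(161)*a/18) + C2*cos(sqrt(161)*a/18))*exp(a/18) - 1969/972


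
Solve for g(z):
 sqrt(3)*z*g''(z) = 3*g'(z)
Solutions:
 g(z) = C1 + C2*z^(1 + sqrt(3))


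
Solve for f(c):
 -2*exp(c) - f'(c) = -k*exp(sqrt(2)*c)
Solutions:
 f(c) = C1 + sqrt(2)*k*exp(sqrt(2)*c)/2 - 2*exp(c)


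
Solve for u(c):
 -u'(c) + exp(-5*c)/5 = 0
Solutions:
 u(c) = C1 - exp(-5*c)/25


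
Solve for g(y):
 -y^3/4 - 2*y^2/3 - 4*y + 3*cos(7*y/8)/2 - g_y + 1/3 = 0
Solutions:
 g(y) = C1 - y^4/16 - 2*y^3/9 - 2*y^2 + y/3 + 12*sin(7*y/8)/7


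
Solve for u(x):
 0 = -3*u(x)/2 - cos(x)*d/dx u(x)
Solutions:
 u(x) = C1*(sin(x) - 1)^(3/4)/(sin(x) + 1)^(3/4)


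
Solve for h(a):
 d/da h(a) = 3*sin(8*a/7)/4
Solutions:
 h(a) = C1 - 21*cos(8*a/7)/32


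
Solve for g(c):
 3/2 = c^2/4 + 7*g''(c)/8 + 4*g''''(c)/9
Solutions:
 g(c) = C1 + C2*c + C3*sin(3*sqrt(14)*c/8) + C4*cos(3*sqrt(14)*c/8) - c^4/42 + 442*c^2/441


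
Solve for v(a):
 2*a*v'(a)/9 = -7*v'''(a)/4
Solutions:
 v(a) = C1 + Integral(C2*airyai(-2*147^(1/3)*a/21) + C3*airybi(-2*147^(1/3)*a/21), a)


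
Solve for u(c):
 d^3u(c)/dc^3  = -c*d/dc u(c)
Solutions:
 u(c) = C1 + Integral(C2*airyai(-c) + C3*airybi(-c), c)


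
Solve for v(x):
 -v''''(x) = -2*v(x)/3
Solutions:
 v(x) = C1*exp(-2^(1/4)*3^(3/4)*x/3) + C2*exp(2^(1/4)*3^(3/4)*x/3) + C3*sin(2^(1/4)*3^(3/4)*x/3) + C4*cos(2^(1/4)*3^(3/4)*x/3)


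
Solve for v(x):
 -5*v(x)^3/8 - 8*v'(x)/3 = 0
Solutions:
 v(x) = -4*sqrt(2)*sqrt(-1/(C1 - 15*x))
 v(x) = 4*sqrt(2)*sqrt(-1/(C1 - 15*x))


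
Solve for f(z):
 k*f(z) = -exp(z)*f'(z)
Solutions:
 f(z) = C1*exp(k*exp(-z))


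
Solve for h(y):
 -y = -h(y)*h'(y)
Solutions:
 h(y) = -sqrt(C1 + y^2)
 h(y) = sqrt(C1 + y^2)


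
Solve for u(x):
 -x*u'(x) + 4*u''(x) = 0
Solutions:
 u(x) = C1 + C2*erfi(sqrt(2)*x/4)


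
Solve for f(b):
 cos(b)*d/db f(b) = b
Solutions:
 f(b) = C1 + Integral(b/cos(b), b)


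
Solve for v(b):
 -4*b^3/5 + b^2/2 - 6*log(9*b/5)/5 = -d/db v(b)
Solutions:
 v(b) = C1 + b^4/5 - b^3/6 + 6*b*log(b)/5 - 6*b*log(5)/5 - 6*b/5 + 12*b*log(3)/5


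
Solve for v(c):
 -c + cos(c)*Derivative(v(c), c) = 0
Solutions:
 v(c) = C1 + Integral(c/cos(c), c)


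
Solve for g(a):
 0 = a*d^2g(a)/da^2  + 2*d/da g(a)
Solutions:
 g(a) = C1 + C2/a


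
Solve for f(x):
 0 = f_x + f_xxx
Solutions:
 f(x) = C1 + C2*sin(x) + C3*cos(x)


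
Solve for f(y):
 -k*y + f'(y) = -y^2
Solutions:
 f(y) = C1 + k*y^2/2 - y^3/3


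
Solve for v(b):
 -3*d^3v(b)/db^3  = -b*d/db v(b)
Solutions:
 v(b) = C1 + Integral(C2*airyai(3^(2/3)*b/3) + C3*airybi(3^(2/3)*b/3), b)


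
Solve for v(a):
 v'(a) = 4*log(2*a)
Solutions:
 v(a) = C1 + 4*a*log(a) - 4*a + a*log(16)


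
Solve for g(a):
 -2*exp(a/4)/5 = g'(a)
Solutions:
 g(a) = C1 - 8*exp(a/4)/5


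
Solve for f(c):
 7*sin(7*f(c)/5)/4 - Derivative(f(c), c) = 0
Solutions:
 -7*c/4 + 5*log(cos(7*f(c)/5) - 1)/14 - 5*log(cos(7*f(c)/5) + 1)/14 = C1


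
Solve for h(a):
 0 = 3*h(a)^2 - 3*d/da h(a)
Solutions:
 h(a) = -1/(C1 + a)


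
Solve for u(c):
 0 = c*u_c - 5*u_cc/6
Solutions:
 u(c) = C1 + C2*erfi(sqrt(15)*c/5)


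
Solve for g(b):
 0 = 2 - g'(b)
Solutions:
 g(b) = C1 + 2*b


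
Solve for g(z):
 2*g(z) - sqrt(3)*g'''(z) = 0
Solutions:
 g(z) = C3*exp(2^(1/3)*3^(5/6)*z/3) + (C1*sin(6^(1/3)*z/2) + C2*cos(6^(1/3)*z/2))*exp(-2^(1/3)*3^(5/6)*z/6)


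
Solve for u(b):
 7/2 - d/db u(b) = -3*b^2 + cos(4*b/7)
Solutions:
 u(b) = C1 + b^3 + 7*b/2 - 7*sin(4*b/7)/4


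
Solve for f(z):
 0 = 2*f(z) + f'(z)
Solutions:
 f(z) = C1*exp(-2*z)


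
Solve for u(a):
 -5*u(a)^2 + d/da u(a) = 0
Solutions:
 u(a) = -1/(C1 + 5*a)


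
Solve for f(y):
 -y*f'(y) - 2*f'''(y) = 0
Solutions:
 f(y) = C1 + Integral(C2*airyai(-2^(2/3)*y/2) + C3*airybi(-2^(2/3)*y/2), y)


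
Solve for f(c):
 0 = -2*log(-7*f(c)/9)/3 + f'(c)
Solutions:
 -3*Integral(1/(log(-_y) - 2*log(3) + log(7)), (_y, f(c)))/2 = C1 - c


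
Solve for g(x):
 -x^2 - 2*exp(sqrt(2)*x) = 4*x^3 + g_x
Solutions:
 g(x) = C1 - x^4 - x^3/3 - sqrt(2)*exp(sqrt(2)*x)


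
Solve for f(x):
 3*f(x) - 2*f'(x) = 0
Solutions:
 f(x) = C1*exp(3*x/2)


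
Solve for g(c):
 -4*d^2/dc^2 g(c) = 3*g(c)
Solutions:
 g(c) = C1*sin(sqrt(3)*c/2) + C2*cos(sqrt(3)*c/2)


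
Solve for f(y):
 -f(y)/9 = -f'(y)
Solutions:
 f(y) = C1*exp(y/9)


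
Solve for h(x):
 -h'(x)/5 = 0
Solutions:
 h(x) = C1


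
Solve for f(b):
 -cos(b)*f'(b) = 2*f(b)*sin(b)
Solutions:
 f(b) = C1*cos(b)^2


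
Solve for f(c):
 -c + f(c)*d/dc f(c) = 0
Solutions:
 f(c) = -sqrt(C1 + c^2)
 f(c) = sqrt(C1 + c^2)


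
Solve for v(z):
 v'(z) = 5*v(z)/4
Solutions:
 v(z) = C1*exp(5*z/4)


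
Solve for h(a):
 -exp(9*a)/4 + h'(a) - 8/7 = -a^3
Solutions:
 h(a) = C1 - a^4/4 + 8*a/7 + exp(9*a)/36


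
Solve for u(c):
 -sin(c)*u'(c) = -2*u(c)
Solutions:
 u(c) = C1*(cos(c) - 1)/(cos(c) + 1)


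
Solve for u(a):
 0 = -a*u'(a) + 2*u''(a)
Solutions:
 u(a) = C1 + C2*erfi(a/2)


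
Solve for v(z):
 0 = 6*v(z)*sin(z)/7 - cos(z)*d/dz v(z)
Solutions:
 v(z) = C1/cos(z)^(6/7)


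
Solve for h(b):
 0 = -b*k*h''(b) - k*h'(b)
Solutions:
 h(b) = C1 + C2*log(b)


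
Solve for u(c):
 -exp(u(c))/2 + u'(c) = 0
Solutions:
 u(c) = log(-1/(C1 + c)) + log(2)


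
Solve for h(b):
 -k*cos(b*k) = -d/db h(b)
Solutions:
 h(b) = C1 + sin(b*k)


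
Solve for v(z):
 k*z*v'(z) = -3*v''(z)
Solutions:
 v(z) = Piecewise((-sqrt(6)*sqrt(pi)*C1*erf(sqrt(6)*sqrt(k)*z/6)/(2*sqrt(k)) - C2, (k > 0) | (k < 0)), (-C1*z - C2, True))


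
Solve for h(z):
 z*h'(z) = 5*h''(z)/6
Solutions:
 h(z) = C1 + C2*erfi(sqrt(15)*z/5)


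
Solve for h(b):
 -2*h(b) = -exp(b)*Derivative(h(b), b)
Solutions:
 h(b) = C1*exp(-2*exp(-b))


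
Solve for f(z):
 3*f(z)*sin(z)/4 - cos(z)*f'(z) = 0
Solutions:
 f(z) = C1/cos(z)^(3/4)


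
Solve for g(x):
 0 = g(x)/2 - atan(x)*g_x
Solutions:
 g(x) = C1*exp(Integral(1/atan(x), x)/2)


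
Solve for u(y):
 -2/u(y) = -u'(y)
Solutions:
 u(y) = -sqrt(C1 + 4*y)
 u(y) = sqrt(C1 + 4*y)


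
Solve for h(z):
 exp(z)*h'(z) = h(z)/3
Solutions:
 h(z) = C1*exp(-exp(-z)/3)


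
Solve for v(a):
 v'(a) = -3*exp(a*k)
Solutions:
 v(a) = C1 - 3*exp(a*k)/k


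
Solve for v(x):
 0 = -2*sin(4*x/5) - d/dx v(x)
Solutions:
 v(x) = C1 + 5*cos(4*x/5)/2


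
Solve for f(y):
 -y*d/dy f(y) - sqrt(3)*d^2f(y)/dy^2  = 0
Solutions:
 f(y) = C1 + C2*erf(sqrt(2)*3^(3/4)*y/6)


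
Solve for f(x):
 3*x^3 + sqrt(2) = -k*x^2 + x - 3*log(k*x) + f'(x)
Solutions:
 f(x) = C1 + k*x^3/3 + 3*x^4/4 - x^2/2 + 3*x*log(k*x) + x*(-3 + sqrt(2))


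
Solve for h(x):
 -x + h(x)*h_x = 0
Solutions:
 h(x) = -sqrt(C1 + x^2)
 h(x) = sqrt(C1 + x^2)


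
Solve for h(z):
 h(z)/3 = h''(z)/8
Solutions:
 h(z) = C1*exp(-2*sqrt(6)*z/3) + C2*exp(2*sqrt(6)*z/3)


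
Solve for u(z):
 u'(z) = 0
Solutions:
 u(z) = C1


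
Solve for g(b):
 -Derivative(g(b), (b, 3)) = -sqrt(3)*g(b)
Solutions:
 g(b) = C3*exp(3^(1/6)*b) + (C1*sin(3^(2/3)*b/2) + C2*cos(3^(2/3)*b/2))*exp(-3^(1/6)*b/2)


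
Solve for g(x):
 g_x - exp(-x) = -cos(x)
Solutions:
 g(x) = C1 - sin(x) - exp(-x)


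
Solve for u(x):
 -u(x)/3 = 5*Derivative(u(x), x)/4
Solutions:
 u(x) = C1*exp(-4*x/15)


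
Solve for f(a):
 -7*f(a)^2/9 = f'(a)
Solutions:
 f(a) = 9/(C1 + 7*a)


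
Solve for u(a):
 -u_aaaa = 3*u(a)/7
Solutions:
 u(a) = (C1*sin(sqrt(2)*3^(1/4)*7^(3/4)*a/14) + C2*cos(sqrt(2)*3^(1/4)*7^(3/4)*a/14))*exp(-sqrt(2)*3^(1/4)*7^(3/4)*a/14) + (C3*sin(sqrt(2)*3^(1/4)*7^(3/4)*a/14) + C4*cos(sqrt(2)*3^(1/4)*7^(3/4)*a/14))*exp(sqrt(2)*3^(1/4)*7^(3/4)*a/14)


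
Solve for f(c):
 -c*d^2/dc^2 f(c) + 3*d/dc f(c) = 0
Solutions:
 f(c) = C1 + C2*c^4


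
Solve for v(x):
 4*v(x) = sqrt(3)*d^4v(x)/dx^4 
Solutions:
 v(x) = C1*exp(-sqrt(2)*3^(7/8)*x/3) + C2*exp(sqrt(2)*3^(7/8)*x/3) + C3*sin(sqrt(2)*3^(7/8)*x/3) + C4*cos(sqrt(2)*3^(7/8)*x/3)


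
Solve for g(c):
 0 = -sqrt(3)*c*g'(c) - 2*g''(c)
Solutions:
 g(c) = C1 + C2*erf(3^(1/4)*c/2)


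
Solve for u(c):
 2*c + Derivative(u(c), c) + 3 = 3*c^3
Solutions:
 u(c) = C1 + 3*c^4/4 - c^2 - 3*c


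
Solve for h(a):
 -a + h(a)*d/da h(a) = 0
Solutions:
 h(a) = -sqrt(C1 + a^2)
 h(a) = sqrt(C1 + a^2)


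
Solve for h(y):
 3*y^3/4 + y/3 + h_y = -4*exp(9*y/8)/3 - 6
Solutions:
 h(y) = C1 - 3*y^4/16 - y^2/6 - 6*y - 32*exp(9*y/8)/27


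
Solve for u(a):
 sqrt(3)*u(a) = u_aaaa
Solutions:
 u(a) = C1*exp(-3^(1/8)*a) + C2*exp(3^(1/8)*a) + C3*sin(3^(1/8)*a) + C4*cos(3^(1/8)*a)


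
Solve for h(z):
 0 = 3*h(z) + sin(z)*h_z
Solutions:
 h(z) = C1*(cos(z) + 1)^(3/2)/(cos(z) - 1)^(3/2)


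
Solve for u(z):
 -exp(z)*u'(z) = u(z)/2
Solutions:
 u(z) = C1*exp(exp(-z)/2)


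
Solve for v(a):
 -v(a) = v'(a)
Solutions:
 v(a) = C1*exp(-a)


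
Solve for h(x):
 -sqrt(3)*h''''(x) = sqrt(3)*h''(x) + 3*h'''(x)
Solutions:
 h(x) = C1 + C2*x + (C3*sin(x/2) + C4*cos(x/2))*exp(-sqrt(3)*x/2)


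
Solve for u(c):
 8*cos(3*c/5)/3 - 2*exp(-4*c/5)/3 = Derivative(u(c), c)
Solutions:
 u(c) = C1 + 40*sin(3*c/5)/9 + 5*exp(-4*c/5)/6


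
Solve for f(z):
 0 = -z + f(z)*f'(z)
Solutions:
 f(z) = -sqrt(C1 + z^2)
 f(z) = sqrt(C1 + z^2)


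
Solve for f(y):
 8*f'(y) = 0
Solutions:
 f(y) = C1


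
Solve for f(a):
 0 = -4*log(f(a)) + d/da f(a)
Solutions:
 li(f(a)) = C1 + 4*a


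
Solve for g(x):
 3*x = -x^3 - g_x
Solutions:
 g(x) = C1 - x^4/4 - 3*x^2/2


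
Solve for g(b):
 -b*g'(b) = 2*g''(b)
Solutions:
 g(b) = C1 + C2*erf(b/2)


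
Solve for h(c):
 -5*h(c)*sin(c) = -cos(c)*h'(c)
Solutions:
 h(c) = C1/cos(c)^5


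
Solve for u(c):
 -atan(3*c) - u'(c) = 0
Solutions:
 u(c) = C1 - c*atan(3*c) + log(9*c^2 + 1)/6


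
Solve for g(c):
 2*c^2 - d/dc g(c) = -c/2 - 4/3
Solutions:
 g(c) = C1 + 2*c^3/3 + c^2/4 + 4*c/3


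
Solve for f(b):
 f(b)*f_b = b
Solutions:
 f(b) = -sqrt(C1 + b^2)
 f(b) = sqrt(C1 + b^2)


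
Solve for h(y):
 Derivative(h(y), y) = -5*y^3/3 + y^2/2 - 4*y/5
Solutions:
 h(y) = C1 - 5*y^4/12 + y^3/6 - 2*y^2/5


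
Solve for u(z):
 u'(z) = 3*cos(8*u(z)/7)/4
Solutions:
 -3*z/4 - 7*log(sin(8*u(z)/7) - 1)/16 + 7*log(sin(8*u(z)/7) + 1)/16 = C1


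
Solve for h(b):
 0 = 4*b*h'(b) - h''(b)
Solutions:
 h(b) = C1 + C2*erfi(sqrt(2)*b)


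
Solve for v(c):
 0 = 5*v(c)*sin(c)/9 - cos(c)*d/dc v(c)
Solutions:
 v(c) = C1/cos(c)^(5/9)


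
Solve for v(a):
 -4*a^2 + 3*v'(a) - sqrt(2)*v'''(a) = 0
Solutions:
 v(a) = C1 + C2*exp(-2^(3/4)*sqrt(3)*a/2) + C3*exp(2^(3/4)*sqrt(3)*a/2) + 4*a^3/9 + 8*sqrt(2)*a/9


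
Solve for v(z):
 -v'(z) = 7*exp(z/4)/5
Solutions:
 v(z) = C1 - 28*exp(z/4)/5


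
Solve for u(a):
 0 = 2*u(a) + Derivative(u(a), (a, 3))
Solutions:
 u(a) = C3*exp(-2^(1/3)*a) + (C1*sin(2^(1/3)*sqrt(3)*a/2) + C2*cos(2^(1/3)*sqrt(3)*a/2))*exp(2^(1/3)*a/2)


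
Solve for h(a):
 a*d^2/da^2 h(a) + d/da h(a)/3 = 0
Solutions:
 h(a) = C1 + C2*a^(2/3)


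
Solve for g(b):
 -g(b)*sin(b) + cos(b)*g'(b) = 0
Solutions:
 g(b) = C1/cos(b)


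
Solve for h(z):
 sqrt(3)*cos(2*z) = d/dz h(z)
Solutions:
 h(z) = C1 + sqrt(3)*sin(2*z)/2


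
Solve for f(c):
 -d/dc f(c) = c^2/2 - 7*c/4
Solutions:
 f(c) = C1 - c^3/6 + 7*c^2/8


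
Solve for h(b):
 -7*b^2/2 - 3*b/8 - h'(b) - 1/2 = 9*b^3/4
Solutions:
 h(b) = C1 - 9*b^4/16 - 7*b^3/6 - 3*b^2/16 - b/2


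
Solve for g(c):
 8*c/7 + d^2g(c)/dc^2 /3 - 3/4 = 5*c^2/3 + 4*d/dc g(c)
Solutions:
 g(c) = C1 + C2*exp(12*c) - 5*c^3/36 + 109*c^2/1008 - 1025*c/6048


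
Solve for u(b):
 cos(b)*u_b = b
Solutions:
 u(b) = C1 + Integral(b/cos(b), b)


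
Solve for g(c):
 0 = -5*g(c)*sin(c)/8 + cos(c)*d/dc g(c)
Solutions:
 g(c) = C1/cos(c)^(5/8)


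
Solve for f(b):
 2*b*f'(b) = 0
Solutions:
 f(b) = C1


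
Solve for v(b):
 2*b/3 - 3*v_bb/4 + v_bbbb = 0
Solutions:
 v(b) = C1 + C2*b + C3*exp(-sqrt(3)*b/2) + C4*exp(sqrt(3)*b/2) + 4*b^3/27


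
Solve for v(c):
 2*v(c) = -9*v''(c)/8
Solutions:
 v(c) = C1*sin(4*c/3) + C2*cos(4*c/3)


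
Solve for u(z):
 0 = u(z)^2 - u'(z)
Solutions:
 u(z) = -1/(C1 + z)


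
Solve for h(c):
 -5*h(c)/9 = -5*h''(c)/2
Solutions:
 h(c) = C1*exp(-sqrt(2)*c/3) + C2*exp(sqrt(2)*c/3)


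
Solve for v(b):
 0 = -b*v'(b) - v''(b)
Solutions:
 v(b) = C1 + C2*erf(sqrt(2)*b/2)


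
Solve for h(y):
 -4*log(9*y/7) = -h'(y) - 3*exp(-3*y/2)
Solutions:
 h(y) = C1 + 4*y*log(y) + 4*y*(-log(7) - 1 + 2*log(3)) + 2*exp(-3*y/2)


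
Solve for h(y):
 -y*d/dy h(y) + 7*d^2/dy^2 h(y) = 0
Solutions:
 h(y) = C1 + C2*erfi(sqrt(14)*y/14)


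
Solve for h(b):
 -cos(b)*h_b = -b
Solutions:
 h(b) = C1 + Integral(b/cos(b), b)


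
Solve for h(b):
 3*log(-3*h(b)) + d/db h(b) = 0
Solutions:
 Integral(1/(log(-_y) + log(3)), (_y, h(b)))/3 = C1 - b


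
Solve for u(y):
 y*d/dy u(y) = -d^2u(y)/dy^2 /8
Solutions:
 u(y) = C1 + C2*erf(2*y)


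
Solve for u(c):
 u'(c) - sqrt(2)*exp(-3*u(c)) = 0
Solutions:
 u(c) = log(C1 + 3*sqrt(2)*c)/3
 u(c) = log((-3^(1/3) - 3^(5/6)*I)*(C1 + sqrt(2)*c)^(1/3)/2)
 u(c) = log((-3^(1/3) + 3^(5/6)*I)*(C1 + sqrt(2)*c)^(1/3)/2)


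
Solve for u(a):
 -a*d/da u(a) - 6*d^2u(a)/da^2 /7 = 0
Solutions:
 u(a) = C1 + C2*erf(sqrt(21)*a/6)


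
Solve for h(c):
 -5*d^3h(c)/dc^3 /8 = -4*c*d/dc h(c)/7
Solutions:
 h(c) = C1 + Integral(C2*airyai(2*70^(2/3)*c/35) + C3*airybi(2*70^(2/3)*c/35), c)


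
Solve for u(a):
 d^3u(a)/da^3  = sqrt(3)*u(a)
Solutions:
 u(a) = C3*exp(3^(1/6)*a) + (C1*sin(3^(2/3)*a/2) + C2*cos(3^(2/3)*a/2))*exp(-3^(1/6)*a/2)


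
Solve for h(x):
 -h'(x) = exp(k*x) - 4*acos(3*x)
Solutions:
 h(x) = C1 + 4*x*acos(3*x) - 4*sqrt(1 - 9*x^2)/3 - Piecewise((exp(k*x)/k, Ne(k, 0)), (x, True))


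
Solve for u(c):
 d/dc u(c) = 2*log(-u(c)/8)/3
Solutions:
 -3*Integral(1/(log(-_y) - 3*log(2)), (_y, u(c)))/2 = C1 - c


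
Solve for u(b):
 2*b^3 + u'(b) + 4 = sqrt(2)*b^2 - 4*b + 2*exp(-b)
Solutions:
 u(b) = C1 - b^4/2 + sqrt(2)*b^3/3 - 2*b^2 - 4*b - 2*exp(-b)


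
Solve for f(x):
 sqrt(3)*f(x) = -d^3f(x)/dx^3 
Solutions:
 f(x) = C3*exp(-3^(1/6)*x) + (C1*sin(3^(2/3)*x/2) + C2*cos(3^(2/3)*x/2))*exp(3^(1/6)*x/2)


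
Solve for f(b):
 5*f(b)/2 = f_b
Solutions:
 f(b) = C1*exp(5*b/2)


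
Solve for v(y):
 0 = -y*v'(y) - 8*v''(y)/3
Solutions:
 v(y) = C1 + C2*erf(sqrt(3)*y/4)


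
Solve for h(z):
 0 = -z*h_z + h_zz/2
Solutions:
 h(z) = C1 + C2*erfi(z)


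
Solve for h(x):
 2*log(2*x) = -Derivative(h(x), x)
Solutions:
 h(x) = C1 - 2*x*log(x) - x*log(4) + 2*x


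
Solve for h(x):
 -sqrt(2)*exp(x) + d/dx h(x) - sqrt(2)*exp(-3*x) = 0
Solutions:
 h(x) = C1 + sqrt(2)*exp(x) - sqrt(2)*exp(-3*x)/3


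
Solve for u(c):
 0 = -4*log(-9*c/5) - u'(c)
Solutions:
 u(c) = C1 - 4*c*log(-c) + 4*c*(-2*log(3) + 1 + log(5))


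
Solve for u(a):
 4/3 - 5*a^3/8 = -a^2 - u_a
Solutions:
 u(a) = C1 + 5*a^4/32 - a^3/3 - 4*a/3


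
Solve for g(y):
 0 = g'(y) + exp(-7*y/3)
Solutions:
 g(y) = C1 + 3*exp(-7*y/3)/7


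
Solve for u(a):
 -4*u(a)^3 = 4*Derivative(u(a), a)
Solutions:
 u(a) = -sqrt(2)*sqrt(-1/(C1 - a))/2
 u(a) = sqrt(2)*sqrt(-1/(C1 - a))/2


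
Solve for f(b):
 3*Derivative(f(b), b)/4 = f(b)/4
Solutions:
 f(b) = C1*exp(b/3)


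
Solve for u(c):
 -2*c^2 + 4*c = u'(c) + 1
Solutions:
 u(c) = C1 - 2*c^3/3 + 2*c^2 - c


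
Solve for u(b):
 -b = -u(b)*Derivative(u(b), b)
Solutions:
 u(b) = -sqrt(C1 + b^2)
 u(b) = sqrt(C1 + b^2)


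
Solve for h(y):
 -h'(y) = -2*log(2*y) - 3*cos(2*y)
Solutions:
 h(y) = C1 + 2*y*log(y) - 2*y + 2*y*log(2) + 3*sin(2*y)/2


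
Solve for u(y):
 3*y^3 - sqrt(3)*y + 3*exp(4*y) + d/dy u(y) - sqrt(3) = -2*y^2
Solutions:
 u(y) = C1 - 3*y^4/4 - 2*y^3/3 + sqrt(3)*y^2/2 + sqrt(3)*y - 3*exp(4*y)/4


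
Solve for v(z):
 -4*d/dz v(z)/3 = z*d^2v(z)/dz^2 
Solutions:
 v(z) = C1 + C2/z^(1/3)


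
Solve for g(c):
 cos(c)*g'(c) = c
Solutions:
 g(c) = C1 + Integral(c/cos(c), c)


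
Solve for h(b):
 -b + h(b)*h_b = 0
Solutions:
 h(b) = -sqrt(C1 + b^2)
 h(b) = sqrt(C1 + b^2)


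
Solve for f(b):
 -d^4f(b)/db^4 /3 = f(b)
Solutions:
 f(b) = (C1*sin(sqrt(2)*3^(1/4)*b/2) + C2*cos(sqrt(2)*3^(1/4)*b/2))*exp(-sqrt(2)*3^(1/4)*b/2) + (C3*sin(sqrt(2)*3^(1/4)*b/2) + C4*cos(sqrt(2)*3^(1/4)*b/2))*exp(sqrt(2)*3^(1/4)*b/2)


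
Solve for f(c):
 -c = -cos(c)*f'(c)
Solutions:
 f(c) = C1 + Integral(c/cos(c), c)


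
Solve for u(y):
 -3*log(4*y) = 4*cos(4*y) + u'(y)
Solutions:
 u(y) = C1 - 3*y*log(y) - 6*y*log(2) + 3*y - sin(4*y)


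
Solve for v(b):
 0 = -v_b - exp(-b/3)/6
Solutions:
 v(b) = C1 + exp(-b/3)/2


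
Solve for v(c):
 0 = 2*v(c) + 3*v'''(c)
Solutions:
 v(c) = C3*exp(-2^(1/3)*3^(2/3)*c/3) + (C1*sin(2^(1/3)*3^(1/6)*c/2) + C2*cos(2^(1/3)*3^(1/6)*c/2))*exp(2^(1/3)*3^(2/3)*c/6)


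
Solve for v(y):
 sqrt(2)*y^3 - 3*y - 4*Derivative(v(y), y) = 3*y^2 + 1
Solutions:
 v(y) = C1 + sqrt(2)*y^4/16 - y^3/4 - 3*y^2/8 - y/4


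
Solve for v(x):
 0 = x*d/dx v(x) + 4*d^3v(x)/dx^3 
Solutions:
 v(x) = C1 + Integral(C2*airyai(-2^(1/3)*x/2) + C3*airybi(-2^(1/3)*x/2), x)


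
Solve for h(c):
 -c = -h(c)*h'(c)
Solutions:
 h(c) = -sqrt(C1 + c^2)
 h(c) = sqrt(C1 + c^2)


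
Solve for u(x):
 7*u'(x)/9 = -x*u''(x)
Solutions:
 u(x) = C1 + C2*x^(2/9)


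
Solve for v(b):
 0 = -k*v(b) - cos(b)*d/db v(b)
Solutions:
 v(b) = C1*exp(k*(log(sin(b) - 1) - log(sin(b) + 1))/2)


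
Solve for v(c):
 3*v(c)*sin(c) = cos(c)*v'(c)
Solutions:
 v(c) = C1/cos(c)^3


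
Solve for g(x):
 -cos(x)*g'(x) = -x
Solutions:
 g(x) = C1 + Integral(x/cos(x), x)


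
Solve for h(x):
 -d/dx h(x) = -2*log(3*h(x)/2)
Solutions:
 Integral(1/(-log(_y) - log(3) + log(2)), (_y, h(x)))/2 = C1 - x


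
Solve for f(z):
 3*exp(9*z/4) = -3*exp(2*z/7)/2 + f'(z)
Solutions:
 f(z) = C1 + 21*exp(2*z/7)/4 + 4*exp(9*z/4)/3


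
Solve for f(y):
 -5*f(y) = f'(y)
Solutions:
 f(y) = C1*exp(-5*y)


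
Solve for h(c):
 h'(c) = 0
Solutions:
 h(c) = C1


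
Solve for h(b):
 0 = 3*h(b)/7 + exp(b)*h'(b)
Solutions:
 h(b) = C1*exp(3*exp(-b)/7)


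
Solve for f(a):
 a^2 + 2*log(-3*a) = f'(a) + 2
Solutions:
 f(a) = C1 + a^3/3 + 2*a*log(-a) + 2*a*(-2 + log(3))


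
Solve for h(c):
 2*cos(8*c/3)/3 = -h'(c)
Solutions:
 h(c) = C1 - sin(8*c/3)/4


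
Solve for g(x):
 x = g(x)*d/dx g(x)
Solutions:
 g(x) = -sqrt(C1 + x^2)
 g(x) = sqrt(C1 + x^2)


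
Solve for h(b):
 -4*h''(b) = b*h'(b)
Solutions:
 h(b) = C1 + C2*erf(sqrt(2)*b/4)


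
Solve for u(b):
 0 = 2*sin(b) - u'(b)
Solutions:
 u(b) = C1 - 2*cos(b)


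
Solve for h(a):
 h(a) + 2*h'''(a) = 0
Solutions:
 h(a) = C3*exp(-2^(2/3)*a/2) + (C1*sin(2^(2/3)*sqrt(3)*a/4) + C2*cos(2^(2/3)*sqrt(3)*a/4))*exp(2^(2/3)*a/4)


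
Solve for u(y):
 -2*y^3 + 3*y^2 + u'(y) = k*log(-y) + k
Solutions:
 u(y) = C1 + k*y*log(-y) + y^4/2 - y^3


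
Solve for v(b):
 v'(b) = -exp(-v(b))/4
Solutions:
 v(b) = log(C1 - b/4)


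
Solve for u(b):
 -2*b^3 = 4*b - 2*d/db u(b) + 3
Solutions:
 u(b) = C1 + b^4/4 + b^2 + 3*b/2


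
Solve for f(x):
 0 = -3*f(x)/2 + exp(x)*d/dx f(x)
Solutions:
 f(x) = C1*exp(-3*exp(-x)/2)


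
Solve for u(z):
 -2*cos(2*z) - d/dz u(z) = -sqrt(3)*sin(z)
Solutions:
 u(z) = C1 - sin(2*z) - sqrt(3)*cos(z)


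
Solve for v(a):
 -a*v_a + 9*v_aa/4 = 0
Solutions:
 v(a) = C1 + C2*erfi(sqrt(2)*a/3)


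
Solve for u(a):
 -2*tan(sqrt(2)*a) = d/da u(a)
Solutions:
 u(a) = C1 + sqrt(2)*log(cos(sqrt(2)*a))


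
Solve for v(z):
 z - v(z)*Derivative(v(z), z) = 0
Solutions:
 v(z) = -sqrt(C1 + z^2)
 v(z) = sqrt(C1 + z^2)


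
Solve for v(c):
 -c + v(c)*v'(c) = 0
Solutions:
 v(c) = -sqrt(C1 + c^2)
 v(c) = sqrt(C1 + c^2)


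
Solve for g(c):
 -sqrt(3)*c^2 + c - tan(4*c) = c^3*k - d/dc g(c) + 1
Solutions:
 g(c) = C1 + c^4*k/4 + sqrt(3)*c^3/3 - c^2/2 + c - log(cos(4*c))/4


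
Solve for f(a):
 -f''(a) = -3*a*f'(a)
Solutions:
 f(a) = C1 + C2*erfi(sqrt(6)*a/2)


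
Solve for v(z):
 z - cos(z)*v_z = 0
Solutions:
 v(z) = C1 + Integral(z/cos(z), z)


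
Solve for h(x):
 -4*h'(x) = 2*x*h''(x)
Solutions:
 h(x) = C1 + C2/x


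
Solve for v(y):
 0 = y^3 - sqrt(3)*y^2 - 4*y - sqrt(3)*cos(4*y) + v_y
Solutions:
 v(y) = C1 - y^4/4 + sqrt(3)*y^3/3 + 2*y^2 + sqrt(3)*sin(4*y)/4


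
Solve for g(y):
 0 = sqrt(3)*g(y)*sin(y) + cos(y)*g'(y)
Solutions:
 g(y) = C1*cos(y)^(sqrt(3))


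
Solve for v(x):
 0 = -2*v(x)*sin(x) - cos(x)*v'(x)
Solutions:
 v(x) = C1*cos(x)^2


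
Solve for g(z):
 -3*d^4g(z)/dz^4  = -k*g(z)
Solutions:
 g(z) = C1*exp(-3^(3/4)*k^(1/4)*z/3) + C2*exp(3^(3/4)*k^(1/4)*z/3) + C3*exp(-3^(3/4)*I*k^(1/4)*z/3) + C4*exp(3^(3/4)*I*k^(1/4)*z/3)


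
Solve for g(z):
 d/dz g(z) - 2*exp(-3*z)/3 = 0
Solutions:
 g(z) = C1 - 2*exp(-3*z)/9


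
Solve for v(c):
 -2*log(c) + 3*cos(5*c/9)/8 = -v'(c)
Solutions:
 v(c) = C1 + 2*c*log(c) - 2*c - 27*sin(5*c/9)/40


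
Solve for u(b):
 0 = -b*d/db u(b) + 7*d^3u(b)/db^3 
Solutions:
 u(b) = C1 + Integral(C2*airyai(7^(2/3)*b/7) + C3*airybi(7^(2/3)*b/7), b)


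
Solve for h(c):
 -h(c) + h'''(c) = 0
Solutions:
 h(c) = C3*exp(c) + (C1*sin(sqrt(3)*c/2) + C2*cos(sqrt(3)*c/2))*exp(-c/2)


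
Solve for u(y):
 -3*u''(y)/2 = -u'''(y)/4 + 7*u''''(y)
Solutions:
 u(y) = C1 + C2*y + (C3*sin(sqrt(671)*y/56) + C4*cos(sqrt(671)*y/56))*exp(y/56)


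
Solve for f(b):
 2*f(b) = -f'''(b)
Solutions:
 f(b) = C3*exp(-2^(1/3)*b) + (C1*sin(2^(1/3)*sqrt(3)*b/2) + C2*cos(2^(1/3)*sqrt(3)*b/2))*exp(2^(1/3)*b/2)


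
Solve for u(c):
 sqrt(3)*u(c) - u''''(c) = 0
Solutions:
 u(c) = C1*exp(-3^(1/8)*c) + C2*exp(3^(1/8)*c) + C3*sin(3^(1/8)*c) + C4*cos(3^(1/8)*c)


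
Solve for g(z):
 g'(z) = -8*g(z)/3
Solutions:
 g(z) = C1*exp(-8*z/3)


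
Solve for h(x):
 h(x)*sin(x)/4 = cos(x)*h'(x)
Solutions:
 h(x) = C1/cos(x)^(1/4)


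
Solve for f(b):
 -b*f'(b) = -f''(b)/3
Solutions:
 f(b) = C1 + C2*erfi(sqrt(6)*b/2)


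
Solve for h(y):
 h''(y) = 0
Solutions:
 h(y) = C1 + C2*y


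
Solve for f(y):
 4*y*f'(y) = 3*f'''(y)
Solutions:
 f(y) = C1 + Integral(C2*airyai(6^(2/3)*y/3) + C3*airybi(6^(2/3)*y/3), y)


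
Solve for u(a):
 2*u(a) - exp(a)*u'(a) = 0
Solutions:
 u(a) = C1*exp(-2*exp(-a))


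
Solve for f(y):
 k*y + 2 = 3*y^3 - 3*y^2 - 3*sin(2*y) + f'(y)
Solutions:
 f(y) = C1 + k*y^2/2 - 3*y^4/4 + y^3 + 2*y - 3*cos(2*y)/2


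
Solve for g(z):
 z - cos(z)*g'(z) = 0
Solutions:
 g(z) = C1 + Integral(z/cos(z), z)


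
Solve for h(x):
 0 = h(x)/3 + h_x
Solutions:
 h(x) = C1*exp(-x/3)


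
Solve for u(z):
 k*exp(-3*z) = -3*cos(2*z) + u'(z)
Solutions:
 u(z) = C1 - k*exp(-3*z)/3 + 3*sin(2*z)/2


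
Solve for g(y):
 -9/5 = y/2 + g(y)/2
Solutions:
 g(y) = -y - 18/5


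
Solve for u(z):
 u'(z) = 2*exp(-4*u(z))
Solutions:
 u(z) = log(-I*(C1 + 8*z)^(1/4))
 u(z) = log(I*(C1 + 8*z)^(1/4))
 u(z) = log(-(C1 + 8*z)^(1/4))
 u(z) = log(C1 + 8*z)/4


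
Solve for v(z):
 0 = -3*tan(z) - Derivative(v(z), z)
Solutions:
 v(z) = C1 + 3*log(cos(z))


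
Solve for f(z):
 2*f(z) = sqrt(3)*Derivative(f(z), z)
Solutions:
 f(z) = C1*exp(2*sqrt(3)*z/3)


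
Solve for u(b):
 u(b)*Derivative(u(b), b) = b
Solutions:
 u(b) = -sqrt(C1 + b^2)
 u(b) = sqrt(C1 + b^2)


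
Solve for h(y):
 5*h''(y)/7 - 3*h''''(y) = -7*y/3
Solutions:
 h(y) = C1 + C2*y + C3*exp(-sqrt(105)*y/21) + C4*exp(sqrt(105)*y/21) - 49*y^3/90


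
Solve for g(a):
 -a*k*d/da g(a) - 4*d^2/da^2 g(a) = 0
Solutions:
 g(a) = Piecewise((-sqrt(2)*sqrt(pi)*C1*erf(sqrt(2)*a*sqrt(k)/4)/sqrt(k) - C2, (k > 0) | (k < 0)), (-C1*a - C2, True))


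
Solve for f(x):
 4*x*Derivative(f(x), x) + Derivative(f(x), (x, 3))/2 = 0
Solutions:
 f(x) = C1 + Integral(C2*airyai(-2*x) + C3*airybi(-2*x), x)


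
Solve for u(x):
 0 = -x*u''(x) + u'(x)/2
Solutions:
 u(x) = C1 + C2*x^(3/2)


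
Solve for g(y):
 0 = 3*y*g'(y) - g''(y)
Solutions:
 g(y) = C1 + C2*erfi(sqrt(6)*y/2)


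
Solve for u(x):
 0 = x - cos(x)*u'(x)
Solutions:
 u(x) = C1 + Integral(x/cos(x), x)


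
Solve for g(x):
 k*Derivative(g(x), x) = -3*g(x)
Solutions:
 g(x) = C1*exp(-3*x/k)


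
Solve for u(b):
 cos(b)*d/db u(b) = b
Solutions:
 u(b) = C1 + Integral(b/cos(b), b)


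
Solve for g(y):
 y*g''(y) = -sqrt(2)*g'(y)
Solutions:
 g(y) = C1 + C2*y^(1 - sqrt(2))


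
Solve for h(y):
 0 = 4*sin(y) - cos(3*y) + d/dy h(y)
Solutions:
 h(y) = C1 + sin(3*y)/3 + 4*cos(y)


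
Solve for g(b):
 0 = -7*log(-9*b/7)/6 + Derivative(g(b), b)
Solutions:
 g(b) = C1 + 7*b*log(-b)/6 + 7*b*(-log(7) - 1 + 2*log(3))/6


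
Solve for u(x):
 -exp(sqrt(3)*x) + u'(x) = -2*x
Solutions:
 u(x) = C1 - x^2 + sqrt(3)*exp(sqrt(3)*x)/3


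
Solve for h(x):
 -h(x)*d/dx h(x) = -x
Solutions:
 h(x) = -sqrt(C1 + x^2)
 h(x) = sqrt(C1 + x^2)


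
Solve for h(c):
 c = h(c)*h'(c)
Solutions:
 h(c) = -sqrt(C1 + c^2)
 h(c) = sqrt(C1 + c^2)


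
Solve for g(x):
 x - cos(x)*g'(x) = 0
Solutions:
 g(x) = C1 + Integral(x/cos(x), x)


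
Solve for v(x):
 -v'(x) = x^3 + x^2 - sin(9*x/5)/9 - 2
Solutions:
 v(x) = C1 - x^4/4 - x^3/3 + 2*x - 5*cos(9*x/5)/81


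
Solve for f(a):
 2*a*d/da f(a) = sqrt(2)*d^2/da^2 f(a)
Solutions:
 f(a) = C1 + C2*erfi(2^(3/4)*a/2)


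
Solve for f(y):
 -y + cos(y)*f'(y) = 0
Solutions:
 f(y) = C1 + Integral(y/cos(y), y)


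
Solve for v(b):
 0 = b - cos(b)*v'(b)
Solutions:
 v(b) = C1 + Integral(b/cos(b), b)


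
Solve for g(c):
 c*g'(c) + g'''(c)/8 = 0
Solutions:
 g(c) = C1 + Integral(C2*airyai(-2*c) + C3*airybi(-2*c), c)


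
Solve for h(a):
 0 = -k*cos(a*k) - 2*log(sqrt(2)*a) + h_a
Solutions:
 h(a) = C1 + 2*a*log(a) - 2*a + a*log(2) + k*Piecewise((sin(a*k)/k, Ne(k, 0)), (a, True))


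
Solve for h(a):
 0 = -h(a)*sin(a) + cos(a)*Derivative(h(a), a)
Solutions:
 h(a) = C1/cos(a)


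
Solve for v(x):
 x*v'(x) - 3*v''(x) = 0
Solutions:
 v(x) = C1 + C2*erfi(sqrt(6)*x/6)


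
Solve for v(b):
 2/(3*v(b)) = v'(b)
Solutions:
 v(b) = -sqrt(C1 + 12*b)/3
 v(b) = sqrt(C1 + 12*b)/3


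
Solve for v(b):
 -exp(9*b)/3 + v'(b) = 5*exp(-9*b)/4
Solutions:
 v(b) = C1 + exp(9*b)/27 - 5*exp(-9*b)/36


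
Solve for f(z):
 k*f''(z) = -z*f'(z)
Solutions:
 f(z) = C1 + C2*sqrt(k)*erf(sqrt(2)*z*sqrt(1/k)/2)


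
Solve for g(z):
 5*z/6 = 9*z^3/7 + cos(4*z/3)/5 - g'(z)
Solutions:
 g(z) = C1 + 9*z^4/28 - 5*z^2/12 + 3*sin(4*z/3)/20


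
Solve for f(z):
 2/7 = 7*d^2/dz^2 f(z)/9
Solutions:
 f(z) = C1 + C2*z + 9*z^2/49


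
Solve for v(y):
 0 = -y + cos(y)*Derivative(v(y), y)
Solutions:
 v(y) = C1 + Integral(y/cos(y), y)


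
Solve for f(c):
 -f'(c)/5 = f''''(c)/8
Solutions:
 f(c) = C1 + C4*exp(-2*5^(2/3)*c/5) + (C2*sin(sqrt(3)*5^(2/3)*c/5) + C3*cos(sqrt(3)*5^(2/3)*c/5))*exp(5^(2/3)*c/5)


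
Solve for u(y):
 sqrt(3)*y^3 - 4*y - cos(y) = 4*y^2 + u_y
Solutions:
 u(y) = C1 + sqrt(3)*y^4/4 - 4*y^3/3 - 2*y^2 - sin(y)


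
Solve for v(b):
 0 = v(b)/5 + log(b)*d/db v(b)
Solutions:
 v(b) = C1*exp(-li(b)/5)


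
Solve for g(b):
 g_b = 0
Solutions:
 g(b) = C1


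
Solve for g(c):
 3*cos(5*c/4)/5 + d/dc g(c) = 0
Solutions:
 g(c) = C1 - 12*sin(5*c/4)/25


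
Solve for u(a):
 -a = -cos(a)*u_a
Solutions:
 u(a) = C1 + Integral(a/cos(a), a)


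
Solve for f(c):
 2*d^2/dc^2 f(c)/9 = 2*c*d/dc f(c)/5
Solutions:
 f(c) = C1 + C2*erfi(3*sqrt(10)*c/10)


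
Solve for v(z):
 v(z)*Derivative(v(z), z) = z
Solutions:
 v(z) = -sqrt(C1 + z^2)
 v(z) = sqrt(C1 + z^2)


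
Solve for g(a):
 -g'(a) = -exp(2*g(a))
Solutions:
 g(a) = log(-sqrt(-1/(C1 + a))) - log(2)/2
 g(a) = log(-1/(C1 + a))/2 - log(2)/2


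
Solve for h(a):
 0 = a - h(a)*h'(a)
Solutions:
 h(a) = -sqrt(C1 + a^2)
 h(a) = sqrt(C1 + a^2)


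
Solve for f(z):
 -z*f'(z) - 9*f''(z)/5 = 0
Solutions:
 f(z) = C1 + C2*erf(sqrt(10)*z/6)


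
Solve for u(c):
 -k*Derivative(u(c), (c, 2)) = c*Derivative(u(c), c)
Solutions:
 u(c) = C1 + C2*sqrt(k)*erf(sqrt(2)*c*sqrt(1/k)/2)


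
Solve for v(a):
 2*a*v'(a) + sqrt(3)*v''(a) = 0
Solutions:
 v(a) = C1 + C2*erf(3^(3/4)*a/3)


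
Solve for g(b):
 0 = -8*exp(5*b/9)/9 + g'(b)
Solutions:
 g(b) = C1 + 8*exp(5*b/9)/5


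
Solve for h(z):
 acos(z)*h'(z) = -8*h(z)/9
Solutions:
 h(z) = C1*exp(-8*Integral(1/acos(z), z)/9)


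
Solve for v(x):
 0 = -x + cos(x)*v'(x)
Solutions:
 v(x) = C1 + Integral(x/cos(x), x)


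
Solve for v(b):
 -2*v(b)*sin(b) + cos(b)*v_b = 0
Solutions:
 v(b) = C1/cos(b)^2


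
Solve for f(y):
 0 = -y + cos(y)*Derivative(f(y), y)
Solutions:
 f(y) = C1 + Integral(y/cos(y), y)


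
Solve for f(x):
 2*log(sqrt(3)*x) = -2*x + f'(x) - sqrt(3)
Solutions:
 f(x) = C1 + x^2 + 2*x*log(x) - 2*x + x*log(3) + sqrt(3)*x


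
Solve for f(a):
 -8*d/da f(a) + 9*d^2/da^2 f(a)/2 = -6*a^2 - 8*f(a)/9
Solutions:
 f(a) = C1*exp(4*a*(2 - sqrt(3))/9) + C2*exp(4*a*(sqrt(3) + 2)/9) - 27*a^2/4 - 243*a/2 - 32805/32


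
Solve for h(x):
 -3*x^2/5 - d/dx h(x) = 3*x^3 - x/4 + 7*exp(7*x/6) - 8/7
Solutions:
 h(x) = C1 - 3*x^4/4 - x^3/5 + x^2/8 + 8*x/7 - 6*exp(7*x/6)


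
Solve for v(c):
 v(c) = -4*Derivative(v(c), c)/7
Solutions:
 v(c) = C1*exp(-7*c/4)


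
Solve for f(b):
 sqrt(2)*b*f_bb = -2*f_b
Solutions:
 f(b) = C1 + C2*b^(1 - sqrt(2))


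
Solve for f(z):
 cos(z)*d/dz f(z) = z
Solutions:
 f(z) = C1 + Integral(z/cos(z), z)


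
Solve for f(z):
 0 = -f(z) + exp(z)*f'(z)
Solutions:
 f(z) = C1*exp(-exp(-z))


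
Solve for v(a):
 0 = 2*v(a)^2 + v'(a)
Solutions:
 v(a) = 1/(C1 + 2*a)


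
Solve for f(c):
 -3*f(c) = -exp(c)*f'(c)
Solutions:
 f(c) = C1*exp(-3*exp(-c))


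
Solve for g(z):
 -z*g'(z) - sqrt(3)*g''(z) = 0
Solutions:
 g(z) = C1 + C2*erf(sqrt(2)*3^(3/4)*z/6)


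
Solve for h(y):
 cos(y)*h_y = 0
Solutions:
 h(y) = C1


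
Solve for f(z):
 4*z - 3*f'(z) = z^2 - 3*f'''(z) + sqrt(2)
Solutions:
 f(z) = C1 + C2*exp(-z) + C3*exp(z) - z^3/9 + 2*z^2/3 - 2*z/3 - sqrt(2)*z/3


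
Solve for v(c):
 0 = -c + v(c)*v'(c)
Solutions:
 v(c) = -sqrt(C1 + c^2)
 v(c) = sqrt(C1 + c^2)


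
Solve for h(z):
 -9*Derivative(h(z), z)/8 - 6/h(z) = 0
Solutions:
 h(z) = -sqrt(C1 - 96*z)/3
 h(z) = sqrt(C1 - 96*z)/3


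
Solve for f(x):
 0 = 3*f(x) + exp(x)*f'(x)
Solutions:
 f(x) = C1*exp(3*exp(-x))


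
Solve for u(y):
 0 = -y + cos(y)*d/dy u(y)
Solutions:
 u(y) = C1 + Integral(y/cos(y), y)


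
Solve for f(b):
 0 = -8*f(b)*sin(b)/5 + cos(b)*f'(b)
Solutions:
 f(b) = C1/cos(b)^(8/5)


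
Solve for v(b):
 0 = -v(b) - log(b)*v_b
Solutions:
 v(b) = C1*exp(-li(b))


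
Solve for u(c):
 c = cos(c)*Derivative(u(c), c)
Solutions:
 u(c) = C1 + Integral(c/cos(c), c)


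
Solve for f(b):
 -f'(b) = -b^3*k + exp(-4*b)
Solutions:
 f(b) = C1 + b^4*k/4 + exp(-4*b)/4


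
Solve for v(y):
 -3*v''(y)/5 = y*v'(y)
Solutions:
 v(y) = C1 + C2*erf(sqrt(30)*y/6)


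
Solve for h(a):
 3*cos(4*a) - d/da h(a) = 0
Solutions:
 h(a) = C1 + 3*sin(4*a)/4


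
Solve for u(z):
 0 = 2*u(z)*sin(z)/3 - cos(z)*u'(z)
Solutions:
 u(z) = C1/cos(z)^(2/3)


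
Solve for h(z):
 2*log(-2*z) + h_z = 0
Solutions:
 h(z) = C1 - 2*z*log(-z) + 2*z*(1 - log(2))


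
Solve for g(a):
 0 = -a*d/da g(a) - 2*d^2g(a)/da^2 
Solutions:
 g(a) = C1 + C2*erf(a/2)


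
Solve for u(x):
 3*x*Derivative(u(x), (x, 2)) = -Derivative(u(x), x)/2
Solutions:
 u(x) = C1 + C2*x^(5/6)


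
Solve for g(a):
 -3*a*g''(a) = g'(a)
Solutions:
 g(a) = C1 + C2*a^(2/3)


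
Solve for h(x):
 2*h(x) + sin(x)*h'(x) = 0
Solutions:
 h(x) = C1*(cos(x) + 1)/(cos(x) - 1)


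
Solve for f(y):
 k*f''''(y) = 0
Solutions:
 f(y) = C1 + C2*y + C3*y^2 + C4*y^3


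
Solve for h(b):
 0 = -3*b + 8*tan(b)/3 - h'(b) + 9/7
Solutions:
 h(b) = C1 - 3*b^2/2 + 9*b/7 - 8*log(cos(b))/3


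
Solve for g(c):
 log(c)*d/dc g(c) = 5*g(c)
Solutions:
 g(c) = C1*exp(5*li(c))


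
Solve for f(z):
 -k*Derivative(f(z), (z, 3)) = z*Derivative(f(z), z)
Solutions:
 f(z) = C1 + Integral(C2*airyai(z*(-1/k)^(1/3)) + C3*airybi(z*(-1/k)^(1/3)), z)


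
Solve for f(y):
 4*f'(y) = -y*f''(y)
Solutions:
 f(y) = C1 + C2/y^3


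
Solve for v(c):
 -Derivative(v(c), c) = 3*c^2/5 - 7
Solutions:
 v(c) = C1 - c^3/5 + 7*c


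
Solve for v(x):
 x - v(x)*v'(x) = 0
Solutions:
 v(x) = -sqrt(C1 + x^2)
 v(x) = sqrt(C1 + x^2)


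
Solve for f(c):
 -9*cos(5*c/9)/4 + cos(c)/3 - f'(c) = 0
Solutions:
 f(c) = C1 - 81*sin(5*c/9)/20 + sin(c)/3


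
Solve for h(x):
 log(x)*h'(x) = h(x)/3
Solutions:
 h(x) = C1*exp(li(x)/3)


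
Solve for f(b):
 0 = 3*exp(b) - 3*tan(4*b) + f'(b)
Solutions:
 f(b) = C1 - 3*exp(b) - 3*log(cos(4*b))/4


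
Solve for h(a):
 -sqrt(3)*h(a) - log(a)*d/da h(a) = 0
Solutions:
 h(a) = C1*exp(-sqrt(3)*li(a))


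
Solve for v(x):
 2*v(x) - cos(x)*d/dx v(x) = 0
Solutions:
 v(x) = C1*(sin(x) + 1)/(sin(x) - 1)


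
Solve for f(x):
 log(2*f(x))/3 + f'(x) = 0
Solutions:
 3*Integral(1/(log(_y) + log(2)), (_y, f(x))) = C1 - x


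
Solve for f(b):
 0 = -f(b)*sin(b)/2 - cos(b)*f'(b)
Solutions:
 f(b) = C1*sqrt(cos(b))


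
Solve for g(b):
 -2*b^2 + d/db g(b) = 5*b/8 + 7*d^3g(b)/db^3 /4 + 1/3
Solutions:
 g(b) = C1 + C2*exp(-2*sqrt(7)*b/7) + C3*exp(2*sqrt(7)*b/7) + 2*b^3/3 + 5*b^2/16 + 22*b/3


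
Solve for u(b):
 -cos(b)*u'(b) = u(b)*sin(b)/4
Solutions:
 u(b) = C1*cos(b)^(1/4)


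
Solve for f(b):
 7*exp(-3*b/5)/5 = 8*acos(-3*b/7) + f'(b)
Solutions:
 f(b) = C1 - 8*b*acos(-3*b/7) - 8*sqrt(49 - 9*b^2)/3 - 7*exp(-3*b/5)/3


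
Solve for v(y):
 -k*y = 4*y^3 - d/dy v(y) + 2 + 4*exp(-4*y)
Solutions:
 v(y) = C1 + k*y^2/2 + y^4 + 2*y - exp(-4*y)


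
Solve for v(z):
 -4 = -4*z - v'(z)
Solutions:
 v(z) = C1 - 2*z^2 + 4*z


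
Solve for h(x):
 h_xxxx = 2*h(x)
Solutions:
 h(x) = C1*exp(-2^(1/4)*x) + C2*exp(2^(1/4)*x) + C3*sin(2^(1/4)*x) + C4*cos(2^(1/4)*x)


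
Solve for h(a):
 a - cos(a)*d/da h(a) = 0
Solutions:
 h(a) = C1 + Integral(a/cos(a), a)


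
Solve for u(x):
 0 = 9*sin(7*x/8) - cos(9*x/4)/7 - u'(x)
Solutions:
 u(x) = C1 - 4*sin(9*x/4)/63 - 72*cos(7*x/8)/7


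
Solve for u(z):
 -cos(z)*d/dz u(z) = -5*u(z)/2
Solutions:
 u(z) = C1*(sin(z) + 1)^(5/4)/(sin(z) - 1)^(5/4)


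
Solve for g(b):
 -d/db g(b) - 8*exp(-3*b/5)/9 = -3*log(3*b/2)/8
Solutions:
 g(b) = C1 + 3*b*log(b)/8 + 3*b*(-1 - log(2) + log(3))/8 + 40*exp(-3*b/5)/27


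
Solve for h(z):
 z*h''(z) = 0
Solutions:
 h(z) = C1 + C2*z


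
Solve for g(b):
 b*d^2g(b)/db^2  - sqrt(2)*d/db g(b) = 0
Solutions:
 g(b) = C1 + C2*b^(1 + sqrt(2))


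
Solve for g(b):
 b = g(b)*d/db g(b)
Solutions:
 g(b) = -sqrt(C1 + b^2)
 g(b) = sqrt(C1 + b^2)


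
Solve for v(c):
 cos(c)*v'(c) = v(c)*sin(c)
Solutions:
 v(c) = C1/cos(c)


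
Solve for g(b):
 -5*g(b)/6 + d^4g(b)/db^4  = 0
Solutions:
 g(b) = C1*exp(-5^(1/4)*6^(3/4)*b/6) + C2*exp(5^(1/4)*6^(3/4)*b/6) + C3*sin(5^(1/4)*6^(3/4)*b/6) + C4*cos(5^(1/4)*6^(3/4)*b/6)


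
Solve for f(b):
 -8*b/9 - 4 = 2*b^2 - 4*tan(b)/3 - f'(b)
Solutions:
 f(b) = C1 + 2*b^3/3 + 4*b^2/9 + 4*b + 4*log(cos(b))/3


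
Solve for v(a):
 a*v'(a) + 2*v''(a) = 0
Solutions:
 v(a) = C1 + C2*erf(a/2)


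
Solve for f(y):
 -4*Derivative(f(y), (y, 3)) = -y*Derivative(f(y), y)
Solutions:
 f(y) = C1 + Integral(C2*airyai(2^(1/3)*y/2) + C3*airybi(2^(1/3)*y/2), y)


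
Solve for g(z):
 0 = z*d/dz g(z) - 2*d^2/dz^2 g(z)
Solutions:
 g(z) = C1 + C2*erfi(z/2)


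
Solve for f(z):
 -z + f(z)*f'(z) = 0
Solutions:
 f(z) = -sqrt(C1 + z^2)
 f(z) = sqrt(C1 + z^2)


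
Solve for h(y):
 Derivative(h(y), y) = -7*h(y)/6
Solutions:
 h(y) = C1*exp(-7*y/6)


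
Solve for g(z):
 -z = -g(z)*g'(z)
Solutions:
 g(z) = -sqrt(C1 + z^2)
 g(z) = sqrt(C1 + z^2)


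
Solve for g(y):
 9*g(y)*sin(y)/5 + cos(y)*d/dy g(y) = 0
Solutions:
 g(y) = C1*cos(y)^(9/5)


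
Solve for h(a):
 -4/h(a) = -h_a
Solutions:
 h(a) = -sqrt(C1 + 8*a)
 h(a) = sqrt(C1 + 8*a)


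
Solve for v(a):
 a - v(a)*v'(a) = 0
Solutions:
 v(a) = -sqrt(C1 + a^2)
 v(a) = sqrt(C1 + a^2)


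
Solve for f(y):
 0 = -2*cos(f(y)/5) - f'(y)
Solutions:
 2*y - 5*log(sin(f(y)/5) - 1)/2 + 5*log(sin(f(y)/5) + 1)/2 = C1


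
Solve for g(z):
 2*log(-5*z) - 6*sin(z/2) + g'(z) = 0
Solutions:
 g(z) = C1 - 2*z*log(-z) - 2*z*log(5) + 2*z - 12*cos(z/2)


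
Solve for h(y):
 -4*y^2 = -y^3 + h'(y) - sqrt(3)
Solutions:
 h(y) = C1 + y^4/4 - 4*y^3/3 + sqrt(3)*y


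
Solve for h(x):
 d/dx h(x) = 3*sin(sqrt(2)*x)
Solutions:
 h(x) = C1 - 3*sqrt(2)*cos(sqrt(2)*x)/2


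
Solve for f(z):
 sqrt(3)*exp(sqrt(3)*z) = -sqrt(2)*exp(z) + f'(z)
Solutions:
 f(z) = C1 + sqrt(2)*exp(z) + exp(sqrt(3)*z)


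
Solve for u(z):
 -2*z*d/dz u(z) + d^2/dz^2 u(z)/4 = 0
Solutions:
 u(z) = C1 + C2*erfi(2*z)


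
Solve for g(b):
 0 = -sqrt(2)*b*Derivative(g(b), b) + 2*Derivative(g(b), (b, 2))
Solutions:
 g(b) = C1 + C2*erfi(2^(1/4)*b/2)


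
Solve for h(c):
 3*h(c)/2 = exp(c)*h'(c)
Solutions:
 h(c) = C1*exp(-3*exp(-c)/2)


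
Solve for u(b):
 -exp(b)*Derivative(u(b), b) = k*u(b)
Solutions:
 u(b) = C1*exp(k*exp(-b))


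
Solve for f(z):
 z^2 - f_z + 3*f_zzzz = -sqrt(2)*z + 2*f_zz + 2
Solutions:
 f(z) = C1 + C4*exp(z) + z^3/3 - 2*z^2 + sqrt(2)*z^2/2 - 2*sqrt(2)*z + 6*z + (C2*sin(sqrt(3)*z/6) + C3*cos(sqrt(3)*z/6))*exp(-z/2)


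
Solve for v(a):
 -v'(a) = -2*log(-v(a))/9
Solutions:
 -li(-v(a)) = C1 + 2*a/9


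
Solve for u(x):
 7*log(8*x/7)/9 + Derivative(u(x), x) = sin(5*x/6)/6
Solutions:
 u(x) = C1 - 7*x*log(x)/9 - 7*x*log(2)/3 + 7*x/9 + 7*x*log(7)/9 - cos(5*x/6)/5


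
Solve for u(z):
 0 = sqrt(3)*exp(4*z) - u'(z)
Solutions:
 u(z) = C1 + sqrt(3)*exp(4*z)/4


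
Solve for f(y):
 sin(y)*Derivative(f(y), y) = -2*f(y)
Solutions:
 f(y) = C1*(cos(y) + 1)/(cos(y) - 1)


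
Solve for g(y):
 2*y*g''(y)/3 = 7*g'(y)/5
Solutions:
 g(y) = C1 + C2*y^(31/10)


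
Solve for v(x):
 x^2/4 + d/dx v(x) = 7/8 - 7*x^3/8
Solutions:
 v(x) = C1 - 7*x^4/32 - x^3/12 + 7*x/8


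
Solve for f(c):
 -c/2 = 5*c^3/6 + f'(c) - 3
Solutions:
 f(c) = C1 - 5*c^4/24 - c^2/4 + 3*c


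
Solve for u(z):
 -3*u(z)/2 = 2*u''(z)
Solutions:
 u(z) = C1*sin(sqrt(3)*z/2) + C2*cos(sqrt(3)*z/2)


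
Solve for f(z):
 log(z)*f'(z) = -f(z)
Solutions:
 f(z) = C1*exp(-li(z))
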